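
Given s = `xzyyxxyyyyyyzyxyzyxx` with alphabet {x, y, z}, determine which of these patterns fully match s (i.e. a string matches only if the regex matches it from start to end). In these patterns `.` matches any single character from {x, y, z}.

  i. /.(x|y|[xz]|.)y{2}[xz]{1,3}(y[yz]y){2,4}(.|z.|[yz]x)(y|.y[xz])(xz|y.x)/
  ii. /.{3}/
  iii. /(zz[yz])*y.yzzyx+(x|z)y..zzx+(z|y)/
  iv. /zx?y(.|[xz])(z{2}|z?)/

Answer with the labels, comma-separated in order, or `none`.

i

i → match
ii → no match
iii → no match
iv → no match — must start with `z`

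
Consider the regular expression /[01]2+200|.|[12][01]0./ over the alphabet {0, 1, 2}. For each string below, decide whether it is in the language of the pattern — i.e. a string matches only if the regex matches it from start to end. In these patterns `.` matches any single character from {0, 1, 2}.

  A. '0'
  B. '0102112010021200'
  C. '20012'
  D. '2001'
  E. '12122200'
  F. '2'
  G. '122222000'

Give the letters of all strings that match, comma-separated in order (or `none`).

A, D, F

A → match
B → no match
C → no match
D → match
E → no match
F → match
G → no match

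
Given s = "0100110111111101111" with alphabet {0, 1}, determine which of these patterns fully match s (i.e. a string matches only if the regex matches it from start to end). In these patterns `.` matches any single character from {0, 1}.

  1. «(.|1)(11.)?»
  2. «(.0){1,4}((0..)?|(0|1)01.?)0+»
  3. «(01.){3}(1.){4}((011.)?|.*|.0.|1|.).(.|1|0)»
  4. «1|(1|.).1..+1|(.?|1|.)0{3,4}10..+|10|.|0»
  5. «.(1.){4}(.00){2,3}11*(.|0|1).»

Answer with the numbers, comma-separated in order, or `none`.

3

1 → no match
2 → no match — must end with "0"
3 → match
4 → no match
5 → no match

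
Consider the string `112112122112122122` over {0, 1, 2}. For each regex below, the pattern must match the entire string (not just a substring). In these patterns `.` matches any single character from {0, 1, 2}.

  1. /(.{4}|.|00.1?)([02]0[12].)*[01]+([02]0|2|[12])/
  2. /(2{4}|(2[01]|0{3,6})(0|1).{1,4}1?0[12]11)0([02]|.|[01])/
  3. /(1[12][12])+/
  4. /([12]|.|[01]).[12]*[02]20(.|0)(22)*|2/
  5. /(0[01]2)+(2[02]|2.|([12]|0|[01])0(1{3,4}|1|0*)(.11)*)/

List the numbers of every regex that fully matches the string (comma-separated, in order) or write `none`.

1 → no match
2 → no match
3 → match
4 → no match
5 → no match — must start with `0`

3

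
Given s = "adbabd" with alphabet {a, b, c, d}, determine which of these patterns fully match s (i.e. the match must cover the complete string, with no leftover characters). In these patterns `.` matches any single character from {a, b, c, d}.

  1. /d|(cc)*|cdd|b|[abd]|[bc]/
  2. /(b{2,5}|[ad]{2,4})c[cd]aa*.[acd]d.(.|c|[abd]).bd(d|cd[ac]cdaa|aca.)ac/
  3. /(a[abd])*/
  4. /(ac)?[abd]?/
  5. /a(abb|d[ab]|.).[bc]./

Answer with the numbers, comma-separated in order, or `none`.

1 → no match
2 → no match — must end with "ac"
3 → no match
4 → no match
5 → match

5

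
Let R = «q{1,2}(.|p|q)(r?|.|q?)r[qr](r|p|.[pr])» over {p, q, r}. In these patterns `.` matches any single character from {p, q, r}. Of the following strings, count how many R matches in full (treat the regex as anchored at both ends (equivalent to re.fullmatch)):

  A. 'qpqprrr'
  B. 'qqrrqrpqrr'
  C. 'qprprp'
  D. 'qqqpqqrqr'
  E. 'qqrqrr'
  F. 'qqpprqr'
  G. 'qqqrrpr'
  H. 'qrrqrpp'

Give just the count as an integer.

3

A. 'qpqprrr' → no match
B. 'qqrrqrpqrr' → no match
C. 'qprprp' → no match
D. 'qqqpqqrqr' → no match
E. 'qqrqrr' → match
F. 'qqpprqr' → match
G. 'qqqrrpr' → match
H. 'qrrqrpp' → no match
Total matched: 3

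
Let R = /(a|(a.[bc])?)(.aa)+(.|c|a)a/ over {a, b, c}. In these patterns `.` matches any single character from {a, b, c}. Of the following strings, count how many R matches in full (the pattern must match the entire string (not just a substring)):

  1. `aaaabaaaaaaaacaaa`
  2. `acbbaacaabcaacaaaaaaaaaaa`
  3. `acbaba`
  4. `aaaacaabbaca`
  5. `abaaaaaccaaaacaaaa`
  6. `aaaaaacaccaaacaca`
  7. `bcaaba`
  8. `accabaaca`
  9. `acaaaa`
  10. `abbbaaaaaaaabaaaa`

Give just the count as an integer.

1 → no match
2 → no match
3. `acbaba` → no match
4. `aaaacaabbaca` → no match
5 → no match
6 → no match
7. `bcaaba` → no match
8. `accabaaca` → no match
9. `acaaaa` → match
10 → match
Total matched: 2

2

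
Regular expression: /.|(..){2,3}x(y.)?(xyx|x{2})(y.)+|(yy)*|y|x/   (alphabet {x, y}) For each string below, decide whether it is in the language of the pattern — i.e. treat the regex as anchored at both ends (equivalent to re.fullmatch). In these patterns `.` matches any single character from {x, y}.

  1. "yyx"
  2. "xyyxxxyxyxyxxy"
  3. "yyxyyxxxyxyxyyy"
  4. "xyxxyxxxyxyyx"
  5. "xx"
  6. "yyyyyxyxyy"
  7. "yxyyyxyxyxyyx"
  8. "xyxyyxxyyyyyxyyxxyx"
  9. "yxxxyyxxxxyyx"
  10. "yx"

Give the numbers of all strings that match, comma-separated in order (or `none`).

1 → no match
2 → no match
3 → no match
4 → no match
5 → no match
6 → no match
7 → no match
8 → no match
9 → no match
10 → no match

none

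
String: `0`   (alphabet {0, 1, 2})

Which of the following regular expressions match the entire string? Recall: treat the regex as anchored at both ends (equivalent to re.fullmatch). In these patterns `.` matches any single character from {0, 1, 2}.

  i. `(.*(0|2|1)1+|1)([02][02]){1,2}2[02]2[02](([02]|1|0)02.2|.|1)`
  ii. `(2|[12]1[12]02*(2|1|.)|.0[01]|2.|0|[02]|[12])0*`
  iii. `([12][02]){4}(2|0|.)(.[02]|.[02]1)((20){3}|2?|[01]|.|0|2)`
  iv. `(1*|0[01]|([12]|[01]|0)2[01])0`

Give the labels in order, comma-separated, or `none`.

i → no match
ii → match
iii → no match
iv → match

ii, iv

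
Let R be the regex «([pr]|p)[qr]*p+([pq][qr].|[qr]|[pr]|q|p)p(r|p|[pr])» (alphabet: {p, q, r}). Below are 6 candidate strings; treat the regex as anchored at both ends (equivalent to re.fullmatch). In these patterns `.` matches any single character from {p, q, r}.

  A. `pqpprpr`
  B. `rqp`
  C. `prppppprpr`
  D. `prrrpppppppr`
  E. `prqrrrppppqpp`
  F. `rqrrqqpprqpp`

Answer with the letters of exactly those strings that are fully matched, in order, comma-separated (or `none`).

A, C, D, E, F

A → match
B → no match
C → match
D → match
E → match
F → match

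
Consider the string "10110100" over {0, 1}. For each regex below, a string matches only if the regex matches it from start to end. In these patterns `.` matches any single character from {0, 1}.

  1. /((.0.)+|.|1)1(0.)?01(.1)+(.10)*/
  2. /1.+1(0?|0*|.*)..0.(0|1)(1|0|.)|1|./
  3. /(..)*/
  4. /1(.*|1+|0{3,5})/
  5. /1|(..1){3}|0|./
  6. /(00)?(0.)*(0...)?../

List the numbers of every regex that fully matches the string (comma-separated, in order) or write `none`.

3, 4

1 → no match
2 → no match
3 → match
4 → match
5 → no match
6 → no match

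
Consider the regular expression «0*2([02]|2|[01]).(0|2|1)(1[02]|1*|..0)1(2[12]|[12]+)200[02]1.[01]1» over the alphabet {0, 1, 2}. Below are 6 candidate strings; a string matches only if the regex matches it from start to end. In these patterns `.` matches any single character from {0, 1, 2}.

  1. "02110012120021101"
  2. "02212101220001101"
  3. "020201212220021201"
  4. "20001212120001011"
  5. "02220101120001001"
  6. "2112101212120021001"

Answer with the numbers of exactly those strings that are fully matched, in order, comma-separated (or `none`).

2, 3, 4, 5, 6

1 → no match
2 → match
3 → match
4 → match
5 → match
6 → match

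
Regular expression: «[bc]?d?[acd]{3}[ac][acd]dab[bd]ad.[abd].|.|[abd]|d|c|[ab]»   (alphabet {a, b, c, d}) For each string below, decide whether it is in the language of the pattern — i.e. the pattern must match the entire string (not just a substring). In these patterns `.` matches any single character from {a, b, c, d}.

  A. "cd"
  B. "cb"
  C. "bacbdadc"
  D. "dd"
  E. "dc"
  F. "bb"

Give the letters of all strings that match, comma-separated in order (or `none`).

none

A → no match
B → no match
C → no match
D → no match
E → no match
F → no match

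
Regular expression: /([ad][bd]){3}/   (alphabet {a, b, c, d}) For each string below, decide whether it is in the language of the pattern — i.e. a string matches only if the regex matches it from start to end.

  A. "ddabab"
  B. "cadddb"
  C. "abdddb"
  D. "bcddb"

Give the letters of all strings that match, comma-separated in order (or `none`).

A, C

A → match
B → no match
C → match
D → no match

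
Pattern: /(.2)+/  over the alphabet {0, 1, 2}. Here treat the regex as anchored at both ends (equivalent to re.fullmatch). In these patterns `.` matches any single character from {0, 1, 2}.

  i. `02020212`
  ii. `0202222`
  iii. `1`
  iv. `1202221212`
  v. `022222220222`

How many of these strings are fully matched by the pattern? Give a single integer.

i → match
ii → no match
iii → no match — must end with `2`
iv → match
v → match
Total matched: 3

3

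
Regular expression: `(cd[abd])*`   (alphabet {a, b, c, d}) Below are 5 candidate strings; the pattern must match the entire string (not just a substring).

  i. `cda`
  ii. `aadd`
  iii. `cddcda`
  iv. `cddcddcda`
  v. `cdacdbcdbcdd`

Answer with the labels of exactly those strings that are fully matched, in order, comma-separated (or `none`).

i → match
ii → no match
iii → match
iv → match
v → match

i, iii, iv, v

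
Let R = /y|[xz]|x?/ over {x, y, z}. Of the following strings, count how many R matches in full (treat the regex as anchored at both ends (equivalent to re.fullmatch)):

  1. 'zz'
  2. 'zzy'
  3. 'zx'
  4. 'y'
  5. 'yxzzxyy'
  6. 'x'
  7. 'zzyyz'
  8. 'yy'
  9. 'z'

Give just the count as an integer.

1. 'zz' → no match
2. 'zzy' → no match
3. 'zx' → no match
4. 'y' → match
5. 'yxzzxyy' → no match
6. 'x' → match
7. 'zzyyz' → no match
8. 'yy' → no match
9. 'z' → match
Total matched: 3

3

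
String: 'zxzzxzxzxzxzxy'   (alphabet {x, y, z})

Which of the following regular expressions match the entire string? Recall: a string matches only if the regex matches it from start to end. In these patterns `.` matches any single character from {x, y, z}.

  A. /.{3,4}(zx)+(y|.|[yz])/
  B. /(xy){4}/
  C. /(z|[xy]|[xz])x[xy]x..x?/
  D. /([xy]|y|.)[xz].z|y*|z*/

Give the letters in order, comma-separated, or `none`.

A

A → match
B → no match — must start with 'xy'
C → no match
D → no match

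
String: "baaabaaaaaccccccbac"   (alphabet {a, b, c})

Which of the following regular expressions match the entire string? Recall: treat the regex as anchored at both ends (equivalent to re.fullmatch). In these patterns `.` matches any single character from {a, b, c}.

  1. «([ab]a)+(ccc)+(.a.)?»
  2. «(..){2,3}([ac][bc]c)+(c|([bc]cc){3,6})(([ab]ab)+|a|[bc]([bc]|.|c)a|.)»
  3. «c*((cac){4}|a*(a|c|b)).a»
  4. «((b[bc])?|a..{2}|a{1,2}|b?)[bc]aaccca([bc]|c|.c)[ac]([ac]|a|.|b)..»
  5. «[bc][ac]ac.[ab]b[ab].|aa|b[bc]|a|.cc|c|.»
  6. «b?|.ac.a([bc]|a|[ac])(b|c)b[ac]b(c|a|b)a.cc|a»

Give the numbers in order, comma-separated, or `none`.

1

1 → match
2 → no match
3 → no match — must end with "a"
4 → no match
5 → no match
6 → no match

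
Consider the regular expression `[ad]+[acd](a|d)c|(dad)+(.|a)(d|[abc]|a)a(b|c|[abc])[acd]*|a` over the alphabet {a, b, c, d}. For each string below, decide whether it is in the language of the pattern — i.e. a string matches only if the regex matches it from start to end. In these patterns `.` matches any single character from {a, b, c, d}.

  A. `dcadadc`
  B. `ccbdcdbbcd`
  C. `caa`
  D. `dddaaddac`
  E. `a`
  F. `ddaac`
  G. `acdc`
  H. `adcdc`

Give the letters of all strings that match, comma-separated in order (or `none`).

A → no match
B → no match
C → no match
D → match
E → match
F → match
G → match
H → match

D, E, F, G, H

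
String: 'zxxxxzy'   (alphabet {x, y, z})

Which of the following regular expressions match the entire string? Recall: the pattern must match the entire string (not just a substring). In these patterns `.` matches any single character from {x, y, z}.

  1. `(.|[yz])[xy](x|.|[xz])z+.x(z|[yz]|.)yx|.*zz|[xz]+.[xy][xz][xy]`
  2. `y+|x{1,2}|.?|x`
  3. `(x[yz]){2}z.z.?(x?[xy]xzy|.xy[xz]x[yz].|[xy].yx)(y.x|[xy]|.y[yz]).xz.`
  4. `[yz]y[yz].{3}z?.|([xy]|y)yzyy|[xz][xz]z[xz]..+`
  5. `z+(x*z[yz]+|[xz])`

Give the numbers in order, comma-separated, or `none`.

1 → match
2 → no match
3 → no match — must start with 'x'
4 → no match
5 → match

1, 5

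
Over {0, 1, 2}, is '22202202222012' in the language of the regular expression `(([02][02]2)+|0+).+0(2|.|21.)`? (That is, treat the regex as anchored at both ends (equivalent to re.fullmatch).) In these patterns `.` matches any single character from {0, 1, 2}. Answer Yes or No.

No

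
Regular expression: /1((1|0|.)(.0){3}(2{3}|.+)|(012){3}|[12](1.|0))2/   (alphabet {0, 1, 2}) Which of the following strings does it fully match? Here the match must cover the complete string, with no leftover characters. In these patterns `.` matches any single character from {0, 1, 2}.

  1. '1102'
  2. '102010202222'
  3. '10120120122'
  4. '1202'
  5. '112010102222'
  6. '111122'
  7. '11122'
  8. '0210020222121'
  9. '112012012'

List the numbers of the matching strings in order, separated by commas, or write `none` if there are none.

1 → match
2 → match
3 → match
4 → match
5 → match
6 → no match
7 → match
8 → no match — must start with '1'
9 → no match

1, 2, 3, 4, 5, 7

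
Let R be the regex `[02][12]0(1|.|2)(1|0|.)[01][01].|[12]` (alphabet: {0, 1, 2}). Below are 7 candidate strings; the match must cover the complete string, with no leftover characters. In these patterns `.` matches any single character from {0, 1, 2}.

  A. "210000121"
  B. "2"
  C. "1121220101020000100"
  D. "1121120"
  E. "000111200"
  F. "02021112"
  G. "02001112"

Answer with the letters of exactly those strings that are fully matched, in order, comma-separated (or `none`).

A → no match
B → match
C → no match
D → no match
E → no match
F → match
G → match

B, F, G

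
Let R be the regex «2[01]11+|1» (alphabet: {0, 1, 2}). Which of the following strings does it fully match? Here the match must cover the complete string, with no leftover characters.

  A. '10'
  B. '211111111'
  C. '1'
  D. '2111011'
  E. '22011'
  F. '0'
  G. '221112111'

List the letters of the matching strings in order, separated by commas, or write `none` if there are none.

A. '10' → no match — must end with '1'
B. '211111111' → match
C. '1' → match
D. '2111011' → no match
E. '22011' → no match
F. '0' → no match — must end with '1'
G. '221112111' → no match

B, C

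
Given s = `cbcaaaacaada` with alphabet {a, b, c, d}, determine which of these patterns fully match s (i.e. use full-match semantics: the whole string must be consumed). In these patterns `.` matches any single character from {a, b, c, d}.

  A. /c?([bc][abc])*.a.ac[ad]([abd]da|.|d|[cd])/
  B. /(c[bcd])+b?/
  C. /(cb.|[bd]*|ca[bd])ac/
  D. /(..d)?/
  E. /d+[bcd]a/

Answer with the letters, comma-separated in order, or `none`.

A → match
B → no match
C → no match — must end with `ac`
D → no match
E → no match — must start with `d`

A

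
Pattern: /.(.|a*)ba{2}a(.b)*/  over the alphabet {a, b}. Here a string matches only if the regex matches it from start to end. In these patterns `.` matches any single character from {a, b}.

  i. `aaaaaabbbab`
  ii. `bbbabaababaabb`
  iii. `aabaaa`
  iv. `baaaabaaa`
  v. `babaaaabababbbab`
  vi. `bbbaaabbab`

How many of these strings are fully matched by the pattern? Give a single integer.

4

i → no match
ii → no match
iii → match
iv → match
v → match
vi → match
Total matched: 4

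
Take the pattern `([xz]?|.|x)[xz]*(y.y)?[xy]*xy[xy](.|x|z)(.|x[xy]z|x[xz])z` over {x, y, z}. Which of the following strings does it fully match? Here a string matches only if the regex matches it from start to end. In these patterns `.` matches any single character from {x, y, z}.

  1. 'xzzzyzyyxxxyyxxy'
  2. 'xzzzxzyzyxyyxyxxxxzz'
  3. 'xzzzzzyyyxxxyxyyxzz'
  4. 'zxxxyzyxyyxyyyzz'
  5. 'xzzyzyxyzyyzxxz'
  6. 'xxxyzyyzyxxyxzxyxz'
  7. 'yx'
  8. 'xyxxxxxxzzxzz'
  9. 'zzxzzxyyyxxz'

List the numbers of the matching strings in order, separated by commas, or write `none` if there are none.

1 → no match — must end with 'z'
2 → match
3 → match
4 → match
5 → no match
6 → no match
7 → no match — must end with 'z'
8 → no match
9 → match

2, 3, 4, 9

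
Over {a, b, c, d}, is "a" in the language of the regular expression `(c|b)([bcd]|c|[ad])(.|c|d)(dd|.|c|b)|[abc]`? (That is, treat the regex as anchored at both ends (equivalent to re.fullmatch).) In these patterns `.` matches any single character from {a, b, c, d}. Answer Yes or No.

Yes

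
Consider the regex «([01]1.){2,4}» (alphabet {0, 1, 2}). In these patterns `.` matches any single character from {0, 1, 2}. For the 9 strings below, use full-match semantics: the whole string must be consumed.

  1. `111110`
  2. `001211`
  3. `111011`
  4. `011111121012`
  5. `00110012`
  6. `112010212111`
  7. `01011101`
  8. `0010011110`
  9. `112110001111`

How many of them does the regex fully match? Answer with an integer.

2

1 → match
2 → no match
3 → match
4 → no match
5 → no match
6 → no match
7 → no match
8 → no match
9 → no match
Total matched: 2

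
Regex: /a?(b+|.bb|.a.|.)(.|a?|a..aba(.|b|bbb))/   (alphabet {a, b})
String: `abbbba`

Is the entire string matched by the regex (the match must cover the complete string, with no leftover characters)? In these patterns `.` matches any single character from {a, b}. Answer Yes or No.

Yes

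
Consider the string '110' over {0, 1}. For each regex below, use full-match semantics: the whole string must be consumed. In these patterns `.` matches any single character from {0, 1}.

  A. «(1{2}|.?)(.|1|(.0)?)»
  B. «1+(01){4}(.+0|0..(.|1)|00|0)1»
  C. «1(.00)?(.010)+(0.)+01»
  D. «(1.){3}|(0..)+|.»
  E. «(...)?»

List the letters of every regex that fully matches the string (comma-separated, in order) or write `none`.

A → match
B → no match — must end with '1'
C → no match — must end with '01'
D → no match
E → match

A, E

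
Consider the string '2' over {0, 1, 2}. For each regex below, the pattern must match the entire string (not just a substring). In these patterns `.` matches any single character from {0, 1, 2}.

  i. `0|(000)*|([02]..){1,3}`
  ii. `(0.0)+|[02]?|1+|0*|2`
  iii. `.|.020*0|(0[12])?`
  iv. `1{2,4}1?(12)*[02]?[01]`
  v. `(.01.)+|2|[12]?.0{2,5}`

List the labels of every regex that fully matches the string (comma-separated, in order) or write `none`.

ii, iii, v

i → no match
ii → match
iii → match
iv → no match — must start with '1'
v → match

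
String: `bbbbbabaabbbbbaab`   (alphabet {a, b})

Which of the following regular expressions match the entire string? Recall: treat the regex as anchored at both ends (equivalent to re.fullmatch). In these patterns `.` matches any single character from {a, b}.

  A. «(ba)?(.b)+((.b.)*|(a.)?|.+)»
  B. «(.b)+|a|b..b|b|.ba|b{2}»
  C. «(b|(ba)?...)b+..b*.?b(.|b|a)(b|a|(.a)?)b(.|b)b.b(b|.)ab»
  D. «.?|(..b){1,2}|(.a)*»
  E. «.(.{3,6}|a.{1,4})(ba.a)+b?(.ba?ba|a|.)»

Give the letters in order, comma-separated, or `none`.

A → match
B → no match
C → match
D → no match
E → no match

A, C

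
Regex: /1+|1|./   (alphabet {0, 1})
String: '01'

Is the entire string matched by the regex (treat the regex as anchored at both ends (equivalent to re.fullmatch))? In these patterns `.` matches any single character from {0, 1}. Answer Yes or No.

No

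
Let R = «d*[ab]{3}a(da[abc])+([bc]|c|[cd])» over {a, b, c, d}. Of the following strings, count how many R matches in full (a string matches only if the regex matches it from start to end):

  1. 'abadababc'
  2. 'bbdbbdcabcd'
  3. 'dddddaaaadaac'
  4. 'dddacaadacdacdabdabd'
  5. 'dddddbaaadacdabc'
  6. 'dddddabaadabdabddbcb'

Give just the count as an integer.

1. 'abadababc' → no match
2. 'bbdbbdcabcd' → no match
3 → match
4 → no match
5 → match
6 → no match
Total matched: 2

2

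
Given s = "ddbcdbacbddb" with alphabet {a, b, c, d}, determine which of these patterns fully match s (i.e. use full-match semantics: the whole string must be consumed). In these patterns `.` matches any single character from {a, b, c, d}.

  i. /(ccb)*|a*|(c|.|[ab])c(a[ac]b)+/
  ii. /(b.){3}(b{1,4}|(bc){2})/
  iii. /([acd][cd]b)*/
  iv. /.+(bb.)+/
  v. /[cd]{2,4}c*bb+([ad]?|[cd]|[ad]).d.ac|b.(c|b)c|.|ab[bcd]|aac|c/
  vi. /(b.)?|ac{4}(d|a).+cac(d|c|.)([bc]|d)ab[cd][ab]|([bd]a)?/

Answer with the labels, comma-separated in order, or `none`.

i → no match
ii → no match — must start with "b"
iii → match
iv → no match
v → no match
vi → no match

iii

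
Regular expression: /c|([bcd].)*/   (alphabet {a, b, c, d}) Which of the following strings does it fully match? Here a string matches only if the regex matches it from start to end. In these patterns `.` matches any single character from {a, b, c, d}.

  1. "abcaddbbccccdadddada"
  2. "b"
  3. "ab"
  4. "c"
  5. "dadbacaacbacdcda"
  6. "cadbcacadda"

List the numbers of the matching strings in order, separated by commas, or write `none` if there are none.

4

1 → no match
2. "b" → no match
3. "ab" → no match
4. "c" → match
5 → no match
6. "cadbcacadda" → no match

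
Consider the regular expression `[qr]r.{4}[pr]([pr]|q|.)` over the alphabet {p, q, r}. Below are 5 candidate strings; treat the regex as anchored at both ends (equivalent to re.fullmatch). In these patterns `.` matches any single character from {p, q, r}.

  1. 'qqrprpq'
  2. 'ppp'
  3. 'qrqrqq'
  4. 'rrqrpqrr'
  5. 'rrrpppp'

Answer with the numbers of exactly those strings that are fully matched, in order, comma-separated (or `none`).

1 → no match
2 → no match
3 → no match
4 → match
5 → no match

4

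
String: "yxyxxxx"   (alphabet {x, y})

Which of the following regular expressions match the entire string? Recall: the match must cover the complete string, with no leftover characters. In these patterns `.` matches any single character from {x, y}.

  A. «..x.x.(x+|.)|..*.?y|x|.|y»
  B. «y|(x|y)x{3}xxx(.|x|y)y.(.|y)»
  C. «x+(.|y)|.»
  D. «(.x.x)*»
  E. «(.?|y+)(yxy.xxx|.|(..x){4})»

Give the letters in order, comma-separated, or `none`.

A → no match
B → no match
C → no match
D → no match
E → match

E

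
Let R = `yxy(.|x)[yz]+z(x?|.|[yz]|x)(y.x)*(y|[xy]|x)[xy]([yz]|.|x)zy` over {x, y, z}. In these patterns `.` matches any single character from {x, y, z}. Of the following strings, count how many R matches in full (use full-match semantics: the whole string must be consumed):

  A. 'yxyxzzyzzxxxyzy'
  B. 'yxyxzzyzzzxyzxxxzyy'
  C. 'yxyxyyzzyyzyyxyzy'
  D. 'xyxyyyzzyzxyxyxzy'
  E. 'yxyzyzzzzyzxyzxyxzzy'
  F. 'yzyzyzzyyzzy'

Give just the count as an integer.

3

A → match
B → no match — must end with 'zy'
C → match
D → no match — must start with 'yxy'
E → match
F → no match — must start with 'yxy'
Total matched: 3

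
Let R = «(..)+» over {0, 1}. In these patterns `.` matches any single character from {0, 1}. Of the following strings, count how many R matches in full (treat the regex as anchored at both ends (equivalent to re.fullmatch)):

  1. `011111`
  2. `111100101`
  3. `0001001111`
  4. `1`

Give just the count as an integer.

1. `011111` → match
2. `111100101` → no match
3. `0001001111` → match
4. `1` → no match
Total matched: 2

2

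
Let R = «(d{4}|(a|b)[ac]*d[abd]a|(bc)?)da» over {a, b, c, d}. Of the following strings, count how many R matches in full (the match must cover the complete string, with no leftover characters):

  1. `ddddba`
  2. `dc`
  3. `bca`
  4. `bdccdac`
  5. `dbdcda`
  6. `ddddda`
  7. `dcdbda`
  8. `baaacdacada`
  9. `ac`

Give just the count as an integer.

1 → no match — must end with `da`
2 → no match — must end with `da`
3 → no match — must end with `da`
4 → no match — must end with `da`
5 → no match
6 → match
7 → no match
8 → no match
9 → no match — must end with `da`
Total matched: 1

1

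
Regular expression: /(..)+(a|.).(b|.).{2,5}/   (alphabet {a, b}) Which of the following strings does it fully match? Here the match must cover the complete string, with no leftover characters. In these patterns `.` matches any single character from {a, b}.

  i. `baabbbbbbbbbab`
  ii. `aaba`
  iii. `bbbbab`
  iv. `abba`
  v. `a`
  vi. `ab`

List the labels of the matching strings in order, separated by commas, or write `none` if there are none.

i → match
ii → no match
iii → no match
iv → no match
v → no match
vi → no match

i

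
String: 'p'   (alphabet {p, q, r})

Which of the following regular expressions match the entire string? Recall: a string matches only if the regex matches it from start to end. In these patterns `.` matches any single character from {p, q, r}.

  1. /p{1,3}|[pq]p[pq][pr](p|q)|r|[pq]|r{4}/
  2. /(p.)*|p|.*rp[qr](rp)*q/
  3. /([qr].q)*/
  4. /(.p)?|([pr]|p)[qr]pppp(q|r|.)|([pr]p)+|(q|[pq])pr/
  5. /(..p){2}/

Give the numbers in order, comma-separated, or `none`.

1, 2

1 → match
2 → match
3 → no match
4 → no match
5 → no match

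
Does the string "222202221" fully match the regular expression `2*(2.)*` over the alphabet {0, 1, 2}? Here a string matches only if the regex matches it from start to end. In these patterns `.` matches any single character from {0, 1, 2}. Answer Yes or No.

Yes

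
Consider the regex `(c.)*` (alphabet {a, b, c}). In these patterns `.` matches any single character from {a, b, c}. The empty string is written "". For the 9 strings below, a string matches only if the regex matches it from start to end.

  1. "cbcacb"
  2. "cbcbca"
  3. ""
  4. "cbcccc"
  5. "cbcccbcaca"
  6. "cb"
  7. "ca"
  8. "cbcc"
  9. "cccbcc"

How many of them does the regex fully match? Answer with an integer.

9

1 → match
2 → match
3 → match
4 → match
5 → match
6 → match
7 → match
8 → match
9 → match
Total matched: 9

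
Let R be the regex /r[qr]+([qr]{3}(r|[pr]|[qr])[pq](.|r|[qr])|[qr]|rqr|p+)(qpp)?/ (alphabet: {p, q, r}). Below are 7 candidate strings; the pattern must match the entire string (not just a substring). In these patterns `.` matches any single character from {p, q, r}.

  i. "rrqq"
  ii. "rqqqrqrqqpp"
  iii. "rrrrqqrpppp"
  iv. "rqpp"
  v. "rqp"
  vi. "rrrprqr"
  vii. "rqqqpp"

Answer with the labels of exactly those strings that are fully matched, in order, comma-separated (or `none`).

i, ii, iii, iv, v, vii

i. "rrqq" → match
ii. "rqqqrqrqqpp" → match
iii. "rrrrqqrpppp" → match
iv. "rqpp" → match
v. "rqp" → match
vi. "rrrprqr" → no match
vii. "rqqqpp" → match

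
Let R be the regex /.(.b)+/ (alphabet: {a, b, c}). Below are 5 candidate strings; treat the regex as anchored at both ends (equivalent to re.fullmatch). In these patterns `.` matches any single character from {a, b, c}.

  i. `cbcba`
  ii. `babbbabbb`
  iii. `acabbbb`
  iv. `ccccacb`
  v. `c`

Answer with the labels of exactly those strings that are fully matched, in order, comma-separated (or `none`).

ii

i → no match — must end with `b`
ii → match
iii → no match
iv → no match
v → no match — must end with `b`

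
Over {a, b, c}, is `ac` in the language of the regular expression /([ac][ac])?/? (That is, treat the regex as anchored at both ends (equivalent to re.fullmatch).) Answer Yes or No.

Yes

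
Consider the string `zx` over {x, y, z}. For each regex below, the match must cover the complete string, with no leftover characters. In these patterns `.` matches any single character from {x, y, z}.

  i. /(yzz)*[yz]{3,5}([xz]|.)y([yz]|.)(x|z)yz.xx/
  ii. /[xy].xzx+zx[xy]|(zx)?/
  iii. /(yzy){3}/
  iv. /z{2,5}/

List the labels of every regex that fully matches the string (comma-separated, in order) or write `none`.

i → no match — must end with `xx`
ii → match
iii → no match — must start with `yzy`
iv → no match — must end with `z`

ii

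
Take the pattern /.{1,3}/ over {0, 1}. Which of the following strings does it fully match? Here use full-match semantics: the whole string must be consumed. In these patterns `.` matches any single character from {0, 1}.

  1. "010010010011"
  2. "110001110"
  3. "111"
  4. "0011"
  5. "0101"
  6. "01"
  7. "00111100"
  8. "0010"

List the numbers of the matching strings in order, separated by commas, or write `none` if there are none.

1 → no match
2 → no match
3 → match
4 → no match
5 → no match
6 → match
7 → no match
8 → no match

3, 6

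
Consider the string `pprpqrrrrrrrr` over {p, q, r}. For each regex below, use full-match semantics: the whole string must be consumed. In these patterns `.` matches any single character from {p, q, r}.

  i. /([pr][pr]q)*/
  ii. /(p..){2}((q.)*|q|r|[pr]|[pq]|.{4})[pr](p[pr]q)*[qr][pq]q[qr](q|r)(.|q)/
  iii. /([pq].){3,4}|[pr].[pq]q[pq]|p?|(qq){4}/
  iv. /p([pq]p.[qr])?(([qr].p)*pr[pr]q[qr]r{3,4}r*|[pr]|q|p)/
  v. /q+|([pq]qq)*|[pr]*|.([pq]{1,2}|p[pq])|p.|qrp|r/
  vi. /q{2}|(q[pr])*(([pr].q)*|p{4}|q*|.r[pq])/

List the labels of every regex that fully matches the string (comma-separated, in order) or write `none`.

iv

i → no match
ii → no match
iii → no match
iv → match
v → no match
vi → no match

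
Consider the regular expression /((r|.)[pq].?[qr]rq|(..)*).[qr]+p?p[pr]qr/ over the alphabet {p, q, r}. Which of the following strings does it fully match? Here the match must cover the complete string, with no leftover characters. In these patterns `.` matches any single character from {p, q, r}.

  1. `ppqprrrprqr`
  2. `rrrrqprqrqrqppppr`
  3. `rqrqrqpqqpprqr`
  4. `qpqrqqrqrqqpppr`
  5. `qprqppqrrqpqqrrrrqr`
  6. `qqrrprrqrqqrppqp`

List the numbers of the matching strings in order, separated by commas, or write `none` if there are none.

1. `ppqprrrprqr` → match
2 → no match — must end with `qr`
3 → match
4 → no match — must end with `qr`
5 → no match
6 → no match — must end with `qr`

1, 3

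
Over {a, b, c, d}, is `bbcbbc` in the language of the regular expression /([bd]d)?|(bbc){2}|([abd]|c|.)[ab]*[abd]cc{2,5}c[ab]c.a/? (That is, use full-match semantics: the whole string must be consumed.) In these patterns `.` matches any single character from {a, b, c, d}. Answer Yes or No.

Yes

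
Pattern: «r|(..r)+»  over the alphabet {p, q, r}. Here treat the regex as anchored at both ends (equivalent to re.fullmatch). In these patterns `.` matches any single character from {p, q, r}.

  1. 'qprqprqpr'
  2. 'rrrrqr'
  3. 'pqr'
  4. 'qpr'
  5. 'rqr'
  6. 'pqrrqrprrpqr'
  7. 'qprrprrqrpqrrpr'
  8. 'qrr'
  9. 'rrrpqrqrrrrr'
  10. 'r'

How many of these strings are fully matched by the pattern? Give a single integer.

10

1. 'qprqprqpr' → match
2. 'rrrrqr' → match
3. 'pqr' → match
4. 'qpr' → match
5. 'rqr' → match
6. 'pqrrqrprrpqr' → match
7 → match
8. 'qrr' → match
9. 'rrrpqrqrrrrr' → match
10. 'r' → match
Total matched: 10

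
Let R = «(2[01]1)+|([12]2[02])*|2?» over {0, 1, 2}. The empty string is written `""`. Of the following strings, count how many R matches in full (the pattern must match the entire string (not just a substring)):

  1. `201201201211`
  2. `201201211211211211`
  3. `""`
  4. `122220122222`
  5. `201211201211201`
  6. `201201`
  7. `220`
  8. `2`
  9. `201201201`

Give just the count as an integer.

1 → match
2 → match
3 → match
4 → match
5 → match
6 → match
7 → match
8 → match
9 → match
Total matched: 9

9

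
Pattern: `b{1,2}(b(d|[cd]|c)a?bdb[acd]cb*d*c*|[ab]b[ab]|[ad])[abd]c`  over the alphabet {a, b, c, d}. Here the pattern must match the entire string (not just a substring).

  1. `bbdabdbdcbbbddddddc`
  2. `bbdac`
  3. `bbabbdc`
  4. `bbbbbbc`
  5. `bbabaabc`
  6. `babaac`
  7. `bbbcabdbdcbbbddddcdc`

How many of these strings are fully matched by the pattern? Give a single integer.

1 → match
2 → match
3 → match
4 → match
5 → no match
6 → match
7 → match
Total matched: 6

6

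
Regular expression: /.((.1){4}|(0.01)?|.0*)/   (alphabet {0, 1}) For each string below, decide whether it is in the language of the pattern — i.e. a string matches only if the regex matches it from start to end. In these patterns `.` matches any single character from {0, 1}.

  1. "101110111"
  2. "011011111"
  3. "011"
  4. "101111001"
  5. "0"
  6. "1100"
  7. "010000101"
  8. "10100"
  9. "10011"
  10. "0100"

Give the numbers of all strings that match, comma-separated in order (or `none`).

1, 2, 5, 6, 10

1. "101110111" → match
2. "011011111" → match
3. "011" → no match
4. "101111001" → no match
5. "0" → match
6. "1100" → match
7. "010000101" → no match
8. "10100" → no match
9. "10011" → no match
10. "0100" → match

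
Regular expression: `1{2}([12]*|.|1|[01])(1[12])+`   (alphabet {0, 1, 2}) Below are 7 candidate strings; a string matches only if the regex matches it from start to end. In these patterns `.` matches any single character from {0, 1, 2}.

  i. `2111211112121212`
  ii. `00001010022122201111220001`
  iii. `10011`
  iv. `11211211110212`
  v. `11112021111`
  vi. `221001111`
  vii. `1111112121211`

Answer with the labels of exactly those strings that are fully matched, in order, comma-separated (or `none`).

vii

i → no match — must start with `1`
ii → no match — must start with `1`
iii → no match
iv → no match
v → no match
vi → no match — must start with `1`
vii → match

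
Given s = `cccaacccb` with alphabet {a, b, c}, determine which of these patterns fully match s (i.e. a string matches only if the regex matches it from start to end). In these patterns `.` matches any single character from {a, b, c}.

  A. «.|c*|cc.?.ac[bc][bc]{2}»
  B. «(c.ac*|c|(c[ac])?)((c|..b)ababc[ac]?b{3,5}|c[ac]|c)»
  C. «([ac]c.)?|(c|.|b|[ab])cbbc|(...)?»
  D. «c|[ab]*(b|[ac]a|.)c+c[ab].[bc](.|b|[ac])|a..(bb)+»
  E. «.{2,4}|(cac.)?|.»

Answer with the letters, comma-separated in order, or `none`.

A

A → match
B → no match
C → no match
D → no match
E → no match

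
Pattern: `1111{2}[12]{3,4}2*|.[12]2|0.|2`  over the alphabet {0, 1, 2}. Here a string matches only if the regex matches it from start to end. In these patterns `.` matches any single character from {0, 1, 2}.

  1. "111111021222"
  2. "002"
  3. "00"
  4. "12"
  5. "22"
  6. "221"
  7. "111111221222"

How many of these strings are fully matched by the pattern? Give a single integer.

2

1 → no match
2 → no match
3 → match
4 → no match
5 → no match
6 → no match
7 → match
Total matched: 2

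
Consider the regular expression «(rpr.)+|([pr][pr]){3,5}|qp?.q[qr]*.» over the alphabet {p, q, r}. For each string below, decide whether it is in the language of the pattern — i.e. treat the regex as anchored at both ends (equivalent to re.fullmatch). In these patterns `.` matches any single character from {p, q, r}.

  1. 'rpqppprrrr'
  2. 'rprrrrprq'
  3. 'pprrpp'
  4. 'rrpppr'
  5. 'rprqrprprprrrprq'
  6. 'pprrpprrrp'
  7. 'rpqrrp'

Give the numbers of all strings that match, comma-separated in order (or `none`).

1 → no match
2 → no match
3 → match
4 → match
5 → match
6 → match
7 → no match

3, 4, 5, 6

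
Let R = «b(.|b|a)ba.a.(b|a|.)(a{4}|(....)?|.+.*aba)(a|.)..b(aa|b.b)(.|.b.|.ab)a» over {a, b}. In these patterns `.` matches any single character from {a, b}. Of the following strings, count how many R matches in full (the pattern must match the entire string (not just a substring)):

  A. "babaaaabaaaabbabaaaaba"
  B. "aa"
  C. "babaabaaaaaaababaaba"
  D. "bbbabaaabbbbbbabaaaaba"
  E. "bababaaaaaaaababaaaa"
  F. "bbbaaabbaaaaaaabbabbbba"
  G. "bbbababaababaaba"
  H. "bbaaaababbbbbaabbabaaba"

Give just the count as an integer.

5

A → match
B → no match — must start with "b"
C → no match
D → match
E → match
F → match
G → match
H → no match
Total matched: 5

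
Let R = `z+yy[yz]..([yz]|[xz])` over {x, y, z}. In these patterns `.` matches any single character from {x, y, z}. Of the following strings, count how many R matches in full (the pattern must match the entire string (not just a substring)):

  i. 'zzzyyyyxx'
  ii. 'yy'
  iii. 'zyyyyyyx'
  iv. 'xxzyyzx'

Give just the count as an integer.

1

i. 'zzzyyyyxx' → match
ii. 'yy' → no match — must start with 'z'
iii. 'zyyyyyyx' → no match
iv. 'xxzyyzx' → no match — must start with 'z'
Total matched: 1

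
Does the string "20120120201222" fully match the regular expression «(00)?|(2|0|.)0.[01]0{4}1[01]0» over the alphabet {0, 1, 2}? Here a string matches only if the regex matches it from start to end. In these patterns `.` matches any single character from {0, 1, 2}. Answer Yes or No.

No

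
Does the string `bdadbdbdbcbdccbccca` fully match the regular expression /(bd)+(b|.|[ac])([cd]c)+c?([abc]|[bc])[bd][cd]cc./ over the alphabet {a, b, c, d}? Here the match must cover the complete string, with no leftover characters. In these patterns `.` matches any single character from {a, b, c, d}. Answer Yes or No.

No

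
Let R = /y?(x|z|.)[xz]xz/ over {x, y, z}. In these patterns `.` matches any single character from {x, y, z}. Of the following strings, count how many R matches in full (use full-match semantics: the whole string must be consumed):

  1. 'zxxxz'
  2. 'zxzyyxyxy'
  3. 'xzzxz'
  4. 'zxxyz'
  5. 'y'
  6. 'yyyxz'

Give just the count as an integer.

1 → no match
2 → no match — must end with 'xz'
3 → no match
4 → no match — must end with 'xz'
5 → no match — must end with 'xz'
6 → no match
Total matched: 0

0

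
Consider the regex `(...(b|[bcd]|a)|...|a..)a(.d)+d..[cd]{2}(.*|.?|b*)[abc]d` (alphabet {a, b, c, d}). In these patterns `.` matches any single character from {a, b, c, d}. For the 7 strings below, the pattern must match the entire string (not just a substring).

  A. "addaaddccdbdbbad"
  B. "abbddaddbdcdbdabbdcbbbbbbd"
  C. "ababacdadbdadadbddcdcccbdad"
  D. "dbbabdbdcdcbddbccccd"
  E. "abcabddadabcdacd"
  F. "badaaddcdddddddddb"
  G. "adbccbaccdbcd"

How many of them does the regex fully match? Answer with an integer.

1

A → no match
B → no match
C → match
D → no match
E → no match
F → no match — must end with "d"
G → no match
Total matched: 1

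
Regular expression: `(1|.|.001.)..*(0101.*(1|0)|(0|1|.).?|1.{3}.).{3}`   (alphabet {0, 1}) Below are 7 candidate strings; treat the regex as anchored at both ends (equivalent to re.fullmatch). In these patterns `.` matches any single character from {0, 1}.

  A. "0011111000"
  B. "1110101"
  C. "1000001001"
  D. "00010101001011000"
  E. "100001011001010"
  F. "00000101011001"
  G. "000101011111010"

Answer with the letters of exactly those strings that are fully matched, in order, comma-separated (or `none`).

A. "0011111000" → match
B. "1110101" → match
C. "1000001001" → match
D → match
E → match
F → match
G → match

A, B, C, D, E, F, G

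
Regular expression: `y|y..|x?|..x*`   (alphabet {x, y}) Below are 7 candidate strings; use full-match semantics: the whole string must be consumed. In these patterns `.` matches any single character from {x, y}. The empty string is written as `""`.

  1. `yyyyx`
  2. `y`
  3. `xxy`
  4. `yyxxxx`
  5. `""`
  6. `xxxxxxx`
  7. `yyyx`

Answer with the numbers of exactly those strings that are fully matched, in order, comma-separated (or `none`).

1 → no match
2 → match
3 → no match
4 → match
5 → match
6 → match
7 → no match

2, 4, 5, 6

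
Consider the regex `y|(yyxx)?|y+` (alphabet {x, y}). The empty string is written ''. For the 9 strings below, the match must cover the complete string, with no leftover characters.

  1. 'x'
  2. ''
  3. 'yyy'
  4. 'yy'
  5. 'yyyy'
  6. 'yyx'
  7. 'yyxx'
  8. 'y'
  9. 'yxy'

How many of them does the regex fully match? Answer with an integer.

1 → no match
2 → match
3 → match
4 → match
5 → match
6 → no match
7 → match
8 → match
9 → no match
Total matched: 6

6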